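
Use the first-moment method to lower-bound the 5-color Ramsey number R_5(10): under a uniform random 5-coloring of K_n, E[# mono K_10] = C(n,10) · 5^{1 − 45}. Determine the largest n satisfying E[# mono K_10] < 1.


We need C(n, 10) · 5^{1 − 45} < 1, i.e. C(n, 10) < 5^{45 − 1} = 5684341886080801486968994140625.
Check values of n near the boundary:
  n = 5390: C(5390, 10) = 5655833965919099070255434039753; 5655833965919099070255434039753 < 5684341886080801486968994140625? YES
  n = 5391: C(5391, 10) = 5666344714787188828795213697883; 5666344714787188828795213697883 < 5684341886080801486968994140625? YES
  n = 5392: C(5392, 10) = 5676873040158402483252283957448; 5676873040158402483252283957448 < 5684341886080801486968994140625? YES
  n = 5393: C(5393, 10) = 5687418968154238267170642278008; 5687418968154238267170642278008 < 5684341886080801486968994140625? NO
The largest n with C(n, 10) < 5684341886080801486968994140625 is n = 5392 (where E[X] = 5676873040158402483252283957448/5684341886080801486968994140625 ≈ 0.9986861). Hence R_5(10) > 5392, i.e. R_5(10) ≥ 5393.

Largest n = 5392; hence R_5(10) > 5392.


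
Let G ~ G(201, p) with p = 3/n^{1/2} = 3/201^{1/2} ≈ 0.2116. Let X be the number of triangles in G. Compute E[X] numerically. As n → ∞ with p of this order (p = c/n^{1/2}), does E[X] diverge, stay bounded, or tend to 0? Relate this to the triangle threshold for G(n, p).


Number of potential triangles: C(201, 3) = 1333300.
Each occurs with probability p³ ≈ (0.2116)³ ≈ 9.474792e-03.
By linearity: E[X] = C(201, 3)·p³ ≈ 1333300 · 9.474792e-03 ≈ 12632.7400.
Since α = 1/2 < 1, p = c/n^{1/2} ≫ 1/n is above the triangle threshold p ~ 1/n. Asymptotically E[X] ~ (c³/6)·n^{3(1−α)} = (3³/6)·n^{1.5} → ∞; triangles are abundant w.h.p.

E[X] ≈ 12632.7400; in regime p = Θ(1/n^{1/2}) E[X] diverges (above the triangle threshold p ~ 1/n).


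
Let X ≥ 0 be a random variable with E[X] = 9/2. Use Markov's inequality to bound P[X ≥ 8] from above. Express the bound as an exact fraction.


μ = E[X] = 9/2, a = 8.
Markov: P[X ≥ 8] ≤ μ/a = (9/2)/8 = 9/16.
Numerically: ≈ 0.5625.
(Since a = 8 > μ = 4.5000, the bound 9/16 is < 1 and informative.)

P[X ≥ 8] ≤ 9/16 ≈ 0.5625.


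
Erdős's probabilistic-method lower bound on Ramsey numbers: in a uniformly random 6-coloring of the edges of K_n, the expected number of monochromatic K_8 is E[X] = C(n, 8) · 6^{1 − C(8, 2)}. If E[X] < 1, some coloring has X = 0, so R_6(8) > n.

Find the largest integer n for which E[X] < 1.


We need C(n, 8) · 6^{1 − 28} < 1, i.e. C(n, 8) < 6^{28 − 1} = 1023490369077469249536.
Check values of n near the boundary:
  n = 1591: C(1591, 8) = 1000427749141189953870; 1000427749141189953870 < 1023490369077469249536? YES
  n = 1592: C(1592, 8) = 1005480414540892933435; 1005480414540892933435 < 1023490369077469249536? YES
  n = 1593: C(1593, 8) = 1010555394551193970323; 1010555394551193970323 < 1023490369077469249536? YES
  n = 1594: C(1594, 8) = 1015652773590544255167; 1015652773590544255167 < 1023490369077469249536? YES
  n = 1595: C(1595, 8) = 1020772636343363633895; 1020772636343363633895 < 1023490369077469249536? YES
  n = 1596: C(1596, 8) = 1025915067760710553965; 1025915067760710553965 < 1023490369077469249536? NO
  n = 1597: C(1597, 8) = 1031080153060953275445; 1031080153060953275445 < 1023490369077469249536? NO
  n = 1598: C(1598, 8) = 1036267977730442348529; 1036267977730442348529 < 1023490369077469249536? NO
The largest n with C(n, 8) < 1023490369077469249536 is n = 1595 (where E[X] = 113419181815929292655/113721152119718805504 ≈ 0.9973). Hence R_6(8) > 1595, i.e. R_6(8) ≥ 1596.

Largest n = 1595; hence R_6(8) > 1595.


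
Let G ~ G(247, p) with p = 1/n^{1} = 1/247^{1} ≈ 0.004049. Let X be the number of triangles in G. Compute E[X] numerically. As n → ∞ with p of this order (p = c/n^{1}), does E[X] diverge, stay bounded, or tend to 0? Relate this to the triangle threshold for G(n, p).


Number of potential triangles: C(247, 3) = 2481115.
Each occurs with probability p³ ≈ (0.004049)³ ≈ 6.636042e-08.
By linearity: E[X] = C(247, 3)·p³ ≈ 2481115 · 6.636042e-08 ≈ 0.1646.
Here α = 1, so p = 1/n is exactly at the triangle threshold p ~ 1/n. Asymptotically E[X] → c³/6 = 1³/6 = 1/6 ≈ 0.1667, a bounded constant. In this regime the triangle count is asymptotically Poisson(c³/6).

E[X] ≈ 0.1646; in regime p = Θ(1/n^{1}) E[X] stays bounded (at the triangle threshold p ~ 1/n).


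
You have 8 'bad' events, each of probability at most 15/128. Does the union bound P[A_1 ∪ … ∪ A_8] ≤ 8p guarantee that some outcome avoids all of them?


Union bound: P[∪_{i=1}^{8} A_i] ≤ Σ_i P[A_i] ≤ 8·p = 8·(15/128) = 15/16.
Numerically: 15/16 ≈ 0.937500.
Is 15/16 < 1? YES.
Since P[∪ A_i] ≤ 15/16 < 1, the complement has P[∩ A_i^c] ≥ 1 − 15/16 = 1/16 > 0, so some outcome avoids every A_i.

8·p = 15/16 ≈ 0.937500; existence CERTIFIED by the union bound.


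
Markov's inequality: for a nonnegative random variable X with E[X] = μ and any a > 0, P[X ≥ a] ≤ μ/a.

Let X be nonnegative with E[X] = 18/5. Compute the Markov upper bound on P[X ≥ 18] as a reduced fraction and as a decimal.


μ = E[X] = 18/5, a = 18.
Markov: P[X ≥ 18] ≤ μ/a = (18/5)/18 = 1/5.
Numerically: ≈ 0.200000.
(Since a = 18 > μ = 3.600000, the bound 1/5 is < 1 and informative.)

P[X ≥ 18] ≤ 1/5 ≈ 0.200000.


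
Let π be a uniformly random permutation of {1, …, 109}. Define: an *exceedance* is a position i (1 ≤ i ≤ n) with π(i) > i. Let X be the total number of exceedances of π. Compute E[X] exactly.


Write X = Σ_{i=1}^{109} X_i, where X_i = 1_{π(i) > i}.
For each fixed i, π(i) is uniform over {1, …, 109} (marginal of a uniform permutation), so P[π(i) > i] = (n − i)/n. Summing: Σ_{i=1}^{109} (n − i)/n = (0 + 1 + … + 108)/109 = 109(109 − 1)/(2·109) = (109 − 1)/2.
Hence E[X] = Σ_{i=1}^{109} (109 − i)/109 = 54 ≈ 54.000.

E[X] = 54 = 54.000.


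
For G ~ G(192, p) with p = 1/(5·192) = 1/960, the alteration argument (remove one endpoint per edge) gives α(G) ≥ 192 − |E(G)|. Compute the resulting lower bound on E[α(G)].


E[|E(G)|] = C(192, 2)·p = 18336 · (1/960) = 191/10.
E[α(G)] ≥ n − E[|E(G)|] = 192 − 191/10 = 1729/10.
Numerically: ≈ 172.900000.
(This is only a lower bound; the true E[α(G)] may be larger.)

E[α(G)] ≥ 1729/10 ≈ 172.900000.


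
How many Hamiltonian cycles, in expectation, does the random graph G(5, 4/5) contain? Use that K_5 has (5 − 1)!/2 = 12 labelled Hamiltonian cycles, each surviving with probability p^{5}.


K_5 has (5 − 1)!/2 = 12 labelled Hamiltonian cycles.
For each such Hamiltonian cycle H, let X_H = 1 if all 5 edges of H are present in G. Then P[X_H = 1] = p^{5} = (4/5)^{5} = 1024/3125.
By linearity of expectation: E[X] = Σ_H E[X_H] = 12 · p^{5} = 12 · 1024/3125 = 12288/3125.
Numerically: E[X] ≈ 3.93.

E[X] = 12 · (4/5)^{5} = 12288/3125 ≈ 3.93.


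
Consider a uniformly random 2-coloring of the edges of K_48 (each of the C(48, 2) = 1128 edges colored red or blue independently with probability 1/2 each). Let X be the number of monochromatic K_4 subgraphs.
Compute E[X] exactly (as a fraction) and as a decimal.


Let X = Σ_S X_S over the C(48, 4) = 194580 subsets S of size 4, where X_S = 1 if the K_4 on S is monochromatic.
For a fixed S, the K_4 on S has C(4, 2) = 6 edges. P[all 6 edges red] = (1/2)^6, and likewise for blue, so P[monochromatic] = 2·(1/2)^6 = 2^{1 − 6} = 1/32.
By linearity: E[X] = C(48, 4) · 2^{1 − 6} = 194580 · 1/32 = 48645/8.
Numerically: E[X] ≈ 6080.625.

E[X] = C(48,4)·2^(1−C(4,2)) = 48645/8 ≈ 6080.625.


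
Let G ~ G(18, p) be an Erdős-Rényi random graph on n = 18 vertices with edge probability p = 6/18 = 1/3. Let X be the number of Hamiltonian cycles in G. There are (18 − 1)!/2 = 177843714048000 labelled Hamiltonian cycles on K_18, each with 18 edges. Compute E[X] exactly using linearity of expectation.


K_18 has (18 − 1)!/2 = 177843714048000 labelled Hamiltonian cycles.
For each such Hamiltonian cycle H, let X_H = 1 if all 18 edges of H are present in G. Then P[X_H = 1] = p^{18} = (1/3)^{18} = 1/387420489.
By linearity: E[X] = Σ_H E[X_H] = 177843714048000 · p^{18} = 177843714048000 · 1/387420489 = 243955712000/531441.
Numerically: E[X] ≈ 4.59e+05.

E[X] = 177843714048000 · (1/3)^{18} = 243955712000/531441 ≈ 4.59e+05.


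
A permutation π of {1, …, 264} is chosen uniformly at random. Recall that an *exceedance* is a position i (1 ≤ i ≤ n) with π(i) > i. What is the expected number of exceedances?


Write X = Σ_{i=1}^{264} X_i, where X_i = 1_{π(i) > i}.
For each fixed i, π(i) is uniform over {1, …, 264} (marginal of a uniform permutation), so P[π(i) > i] = (n − i)/n. Summing: Σ_{i=1}^{264} (n − i)/n = (0 + 1 + … + 263)/264 = 264(264 − 1)/(2·264) = (264 − 1)/2.
Hence E[X] = Σ_{i=1}^{264} (264 − i)/264 = 263/2 ≈ 131.500.

E[X] = 263/2 = 131.500.


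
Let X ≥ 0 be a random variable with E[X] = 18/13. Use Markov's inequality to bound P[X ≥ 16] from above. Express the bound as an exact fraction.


μ = E[X] = 18/13, a = 16.
Markov: P[X ≥ 16] ≤ μ/a = (18/13)/16 = 9/104.
Numerically: ≈ 0.086538.
(Since a = 16 > μ = 1.384615, the bound 9/104 is < 1 and informative.)

P[X ≥ 16] ≤ 9/104 ≈ 0.086538.


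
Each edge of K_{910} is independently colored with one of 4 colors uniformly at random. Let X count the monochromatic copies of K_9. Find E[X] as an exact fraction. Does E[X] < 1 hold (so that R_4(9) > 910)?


E[X] = C(910, 9) · 4^{1 − 36} = 1133378248346922788210 · 4^{−35} = 1133378248346922788210/1180591620717411303424.
As a reduced fraction: E[X] = 566689124173461394105/590295810358705651712 ≈ 0.960.
Is E[X] < 1? YES.
Since E[X] < 1, there exists a 4-coloring of K_{910} with no monochromatic K_9; hence R_4(9) > 910.

E[X] = 566689124173461394105/590295810358705651712 ≈ 0.960; E[X] < 1, so R_4(9) > 910.


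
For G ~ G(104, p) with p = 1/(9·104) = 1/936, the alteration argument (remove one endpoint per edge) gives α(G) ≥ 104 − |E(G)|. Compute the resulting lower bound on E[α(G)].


E[|E(G)|] = C(104, 2)·p = 5356 · (1/936) = 103/18.
E[α(G)] ≥ n − E[|E(G)|] = 104 − 103/18 = 1769/18.
Numerically: ≈ 98.2778.
(This is only a lower bound; the true E[α(G)] may be larger.)

E[α(G)] ≥ 1769/18 ≈ 98.2778.


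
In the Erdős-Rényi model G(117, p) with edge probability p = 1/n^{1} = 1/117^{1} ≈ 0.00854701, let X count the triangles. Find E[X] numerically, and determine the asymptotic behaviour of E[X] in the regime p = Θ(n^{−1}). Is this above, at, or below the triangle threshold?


Number of potential triangles: C(117, 3) = 260130.
Each occurs with probability p³ ≈ (0.00854701)³ ≈ 6.24370556e-07.
By linearity: E[X] = C(117, 3)·p³ ≈ 260130 · 6.24370556e-07 ≈ 0.162418.
Here α = 1, so p = 1/n is exactly at the triangle threshold p ~ 1/n. Asymptotically E[X] → c³/6 = 1³/6 = 1/6 ≈ 0.166667, a bounded constant. In this regime the triangle count is asymptotically Poisson(c³/6).

E[X] ≈ 0.162418; in regime p = Θ(1/n^{1}) E[X] stays bounded (at the triangle threshold p ~ 1/n).


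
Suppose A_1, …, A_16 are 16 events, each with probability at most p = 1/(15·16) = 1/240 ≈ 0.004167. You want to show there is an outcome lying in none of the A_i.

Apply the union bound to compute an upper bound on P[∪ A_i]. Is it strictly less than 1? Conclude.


Union bound: P[∪_{i=1}^{16} A_i] ≤ Σ_i P[A_i] ≤ 16·p = 16·(1/240) = 1/15.
Numerically: 1/15 ≈ 0.066667.
Is 1/15 < 1? YES.
Since P[∪ A_i] ≤ 1/15 < 1, the complement has P[∩ A_i^c] ≥ 1 − 1/15 = 14/15 > 0, so some outcome avoids every A_i.

16·p = 1/15 ≈ 0.066667; existence CERTIFIED by the union bound.


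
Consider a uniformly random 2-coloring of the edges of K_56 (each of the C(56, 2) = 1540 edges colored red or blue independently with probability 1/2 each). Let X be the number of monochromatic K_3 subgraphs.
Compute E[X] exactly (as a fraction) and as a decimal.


Let X = Σ_S X_S over the C(56, 3) = 27720 subsets S of size 3, where X_S = 1 if the K_3 on S is monochromatic.
For a fixed S, the K_3 on S has C(3, 2) = 3 edges. P[all 3 edges red] = (1/2)^3, and likewise for blue, so P[monochromatic] = 2·(1/2)^3 = 2^{1 − 3} = 1/4.
By linearity of expectation: E[X] = C(56, 3) · 2^{1 − 3} = 27720 · 1/4 = 6930.
Numerically: E[X] ≈ 6930.000.

E[X] = C(56,3)·2^(1−C(3,2)) = 6930 ≈ 6930.000.


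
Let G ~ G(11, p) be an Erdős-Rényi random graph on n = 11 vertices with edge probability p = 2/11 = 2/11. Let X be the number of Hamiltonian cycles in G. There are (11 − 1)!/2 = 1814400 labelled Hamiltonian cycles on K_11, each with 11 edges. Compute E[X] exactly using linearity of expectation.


K_11 has (11 − 1)!/2 = 1814400 labelled Hamiltonian cycles.
For each such Hamiltonian cycle H, let X_H = 1 if all 11 edges of H are present in G. Then P[X_H = 1] = p^{11} = (2/11)^{11} = 2048/285311670611.
By linearity: E[X] = Σ_H E[X_H] = 1814400 · p^{11} = 1814400 · 2048/285311670611 = 3715891200/285311670611.
Numerically: E[X] ≈ 0.013024.

E[X] = 1814400 · (2/11)^{11} = 3715891200/285311670611 ≈ 0.013024.


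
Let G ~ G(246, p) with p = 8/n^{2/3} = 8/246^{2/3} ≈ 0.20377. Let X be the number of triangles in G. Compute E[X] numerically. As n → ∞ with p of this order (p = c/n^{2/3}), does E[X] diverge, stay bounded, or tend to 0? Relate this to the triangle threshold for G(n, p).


Number of potential triangles: C(246, 3) = 2450980.
Each occurs with probability p³ ≈ (0.20377)³ ≈ 8.4605724e-03.
By linearity: E[X] = C(246, 3)·p³ ≈ 2450980 · 8.4605724e-03 ≈ 20736.69377.
Since α = 2/3 < 1, p = c/n^{2/3} ≫ 1/n is above the triangle threshold p ~ 1/n. Asymptotically E[X] ~ (c³/6)·n^{3(1−α)} = (8³/6)·n^{1} → ∞; triangles are abundant w.h.p.

E[X] ≈ 20736.69377; in regime p = Θ(1/n^{2/3}) E[X] diverges (above the triangle threshold p ~ 1/n).


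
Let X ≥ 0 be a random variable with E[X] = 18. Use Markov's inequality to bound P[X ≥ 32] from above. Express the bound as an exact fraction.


μ = E[X] = 18, a = 32.
Markov: P[X ≥ 32] ≤ μ/a = (18)/32 = 9/16.
Numerically: ≈ 0.562500.
(Since a = 32 > μ = 18.000000, the bound 9/16 is < 1 and informative.)

P[X ≥ 32] ≤ 9/16 ≈ 0.562500.


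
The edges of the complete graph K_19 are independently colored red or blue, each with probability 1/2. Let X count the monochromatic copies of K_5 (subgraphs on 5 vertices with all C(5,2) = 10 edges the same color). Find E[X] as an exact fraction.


Let X = Σ_S X_S over the C(19, 5) = 11628 subsets S of size 5, where X_S = 1 if the K_5 on S is monochromatic.
For a fixed S, the K_5 on S has C(5, 2) = 10 edges. P[all 10 edges red] = (1/2)^10, and likewise for blue, so P[monochromatic] = 2·(1/2)^10 = 2^{1 − 10} = 1/512.
By linearity: E[X] = C(19, 5) · 2^{1 − 10} = 11628 · 1/512 = 2907/128.
Numerically: E[X] ≈ 22.7109.

E[X] = C(19,5)·2^(1−C(5,2)) = 2907/128 ≈ 22.7109.


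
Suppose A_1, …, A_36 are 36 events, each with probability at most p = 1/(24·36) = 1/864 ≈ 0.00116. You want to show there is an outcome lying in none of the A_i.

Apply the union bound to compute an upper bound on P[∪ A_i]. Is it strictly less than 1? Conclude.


Union bound: P[∪_{i=1}^{36} A_i] ≤ Σ_i P[A_i] ≤ 36·p = 36·(1/864) = 1/24.
Numerically: 1/24 ≈ 0.04167.
Is 1/24 < 1? YES.
Since P[∪ A_i] ≤ 1/24 < 1, the complement has P[∩ A_i^c] ≥ 1 − 1/24 = 23/24 > 0, so some outcome avoids every A_i.

36·p = 1/24 ≈ 0.04167; existence CERTIFIED by the union bound.


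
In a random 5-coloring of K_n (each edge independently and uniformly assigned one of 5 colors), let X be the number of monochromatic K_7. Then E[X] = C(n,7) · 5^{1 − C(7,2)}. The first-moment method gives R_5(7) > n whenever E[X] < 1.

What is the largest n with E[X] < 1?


We need C(n, 7) · 5^{1 − 21} < 1, i.e. C(n, 7) < 5^{21 − 1} = 95367431640625.
Check values of n near the boundary:
  n = 333: C(333, 7) = 84549532139028; 84549532139028 < 95367431640625? YES
  n = 334: C(334, 7) = 86359460961576; 86359460961576 < 95367431640625? YES
  n = 335: C(335, 7) = 88202498238195; 88202498238195 < 95367431640625? YES
  n = 336: C(336, 7) = 90079147136880; 90079147136880 < 95367431640625? YES
  n = 337: C(337, 7) = 91989916924632; 91989916924632 < 95367431640625? YES
  n = 338: C(338, 7) = 93935323022736; 93935323022736 < 95367431640625? YES
  n = 339: C(339, 7) = 95915887062372; 95915887062372 < 95367431640625? NO
  n = 340: C(340, 7) = 97932136940560; 97932136940560 < 95367431640625? NO
The largest n with C(n, 7) < 95367431640625 is n = 338 (where E[X] = 93935323022736/95367431640625 ≈ 0.9850). Hence R_5(7) > 338, i.e. R_5(7) ≥ 339.

Largest n = 338; hence R_5(7) > 338.


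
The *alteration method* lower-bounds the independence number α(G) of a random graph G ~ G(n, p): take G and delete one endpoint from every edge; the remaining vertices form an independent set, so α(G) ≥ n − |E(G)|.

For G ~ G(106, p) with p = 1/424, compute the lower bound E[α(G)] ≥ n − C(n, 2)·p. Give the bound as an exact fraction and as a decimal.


E[|E(G)|] = C(106, 2)·p = 5565 · (1/424) = 105/8.
E[α(G)] ≥ n − E[|E(G)|] = 106 − 105/8 = 743/8.
Numerically: ≈ 92.87500.
(This is only a lower bound; the true E[α(G)] may be larger.)

E[α(G)] ≥ 743/8 ≈ 92.87500.


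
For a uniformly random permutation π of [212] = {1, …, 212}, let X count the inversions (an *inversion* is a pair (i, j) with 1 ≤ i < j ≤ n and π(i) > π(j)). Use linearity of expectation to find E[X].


Write X = Σ X_I over the C(212, 2) = 22366 pairs i < j, with X_I the indicator of one inversion.
There are 22366 indicators.
For each fixed pair i < j, the values π(i) and π(j) are two distinct elements of {1, …, 212} in uniformly random order; by symmetry P[π(i) > π(j)] = 1/2.
By linearity: E[X] = 22366 · (1/2) = C(212, 2) · (1/2) = 22366/2 = 11183 ≈ 11183.000000.

E[X] = 11183 = 11183.000000.


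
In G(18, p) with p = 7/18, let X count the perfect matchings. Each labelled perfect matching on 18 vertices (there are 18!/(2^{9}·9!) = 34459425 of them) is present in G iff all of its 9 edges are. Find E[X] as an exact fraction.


K_18 has 18!/(2^{9}·9!) = 34459425 labelled perfect matchings.
For each such perfect matching H, let X_H = 1 if all 9 edges of H are present in G. Then P[X_H = 1] = p^{9} = (7/18)^{9} = 40353607/198359290368.
By linearity of expectation: E[X] = Σ_H E[X_H] = 34459425 · p^{9} = 34459425 · 40353607/198359290368 = 17167433257975/2448880128.
Numerically: E[X] ≈ 7010.3.

E[X] = 34459425 · (7/18)^{9} = 17167433257975/2448880128 ≈ 7010.3.


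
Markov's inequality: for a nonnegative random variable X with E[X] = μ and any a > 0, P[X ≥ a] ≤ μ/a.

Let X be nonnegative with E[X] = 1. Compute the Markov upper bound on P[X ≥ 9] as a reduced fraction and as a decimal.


μ = E[X] = 1, a = 9.
Markov: P[X ≥ 9] ≤ μ/a = (1)/9 = 1/9.
Numerically: ≈ 0.1111.
(Since a = 9 > μ = 1.0000, the bound 1/9 is < 1 and informative.)

P[X ≥ 9] ≤ 1/9 ≈ 0.1111.


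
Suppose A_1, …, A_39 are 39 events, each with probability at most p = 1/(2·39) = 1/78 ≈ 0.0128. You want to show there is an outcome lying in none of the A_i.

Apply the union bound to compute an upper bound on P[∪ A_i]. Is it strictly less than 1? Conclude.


Union bound: P[∪_{i=1}^{39} A_i] ≤ Σ_i P[A_i] ≤ 39·p = 39·(1/78) = 1/2.
Numerically: 1/2 ≈ 0.5000.
Is 1/2 < 1? YES.
Since P[∪ A_i] ≤ 1/2 < 1, the complement has P[∩ A_i^c] ≥ 1 − 1/2 = 1/2 > 0, so some outcome avoids every A_i.

39·p = 1/2 ≈ 0.5000; existence CERTIFIED by the union bound.


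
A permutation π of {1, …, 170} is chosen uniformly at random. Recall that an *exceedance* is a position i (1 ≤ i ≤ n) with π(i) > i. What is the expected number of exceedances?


Write X = Σ_{i=1}^{170} X_i, where X_i = 1_{π(i) > i}.
For each fixed i, π(i) is uniform over {1, …, 170} (marginal of a uniform permutation), so P[π(i) > i] = (n − i)/n. Summing: Σ_{i=1}^{170} (n − i)/n = (0 + 1 + … + 169)/170 = 170(170 − 1)/(2·170) = (170 − 1)/2.
Hence E[X] = Σ_{i=1}^{170} (170 − i)/170 = 169/2 ≈ 84.500.

E[X] = 169/2 = 84.500.


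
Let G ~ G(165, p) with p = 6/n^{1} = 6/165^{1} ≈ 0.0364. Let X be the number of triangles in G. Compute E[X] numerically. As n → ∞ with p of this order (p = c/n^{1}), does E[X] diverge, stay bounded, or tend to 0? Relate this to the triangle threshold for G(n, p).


Number of potential triangles: C(165, 3) = 735130.
Each occurs with probability p³ ≈ (0.0364)³ ≈ 4.80841e-05.
By linearity: E[X] = C(165, 3)·p³ ≈ 735130 · 4.80841e-05 ≈ 35.348.
Here α = 1, so p = 6/n is exactly at the triangle threshold p ~ 1/n. Asymptotically E[X] → c³/6 = 6³/6 = 36 ≈ 36.000, a bounded constant. In this regime the triangle count is asymptotically Poisson(c³/6).

E[X] ≈ 35.348; in regime p = Θ(1/n^{1}) E[X] stays bounded (at the triangle threshold p ~ 1/n).


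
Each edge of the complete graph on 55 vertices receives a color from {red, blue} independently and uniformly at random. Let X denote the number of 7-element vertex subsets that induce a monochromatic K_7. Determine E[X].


Let X = Σ_S X_S over the C(55, 7) = 202927725 subsets S of size 7, where X_S = 1 if the K_7 on S is monochromatic.
For a fixed S, the K_7 on S has C(7, 2) = 21 edges. P[all 21 edges red] = (1/2)^21, and likewise for blue, so P[monochromatic] = 2·(1/2)^21 = 2^{1 − 21} = 1/1048576.
Summing: E[X] = C(55, 7) · 2^{1 − 21} = 202927725 · 1/1048576 = 202927725/1048576.
Numerically: E[X] ≈ 193.527.

E[X] = C(55,7)·2^(1−C(7,2)) = 202927725/1048576 ≈ 193.527.


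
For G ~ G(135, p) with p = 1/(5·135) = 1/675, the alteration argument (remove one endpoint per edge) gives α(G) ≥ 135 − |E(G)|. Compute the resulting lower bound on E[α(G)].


E[|E(G)|] = C(135, 2)·p = 9045 · (1/675) = 67/5.
E[α(G)] ≥ n − E[|E(G)|] = 135 − 67/5 = 608/5.
Numerically: ≈ 121.600000.
(This is only a lower bound; the true E[α(G)] may be larger.)

E[α(G)] ≥ 608/5 ≈ 121.600000.


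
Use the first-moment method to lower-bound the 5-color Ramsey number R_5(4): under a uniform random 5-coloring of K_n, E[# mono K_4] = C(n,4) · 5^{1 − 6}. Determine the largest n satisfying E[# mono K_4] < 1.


We need C(n, 4) · 5^{1 − 6} < 1, i.e. C(n, 4) < 5^{6 − 1} = 3125.
Check values of n near the boundary:
  n = 16: C(16, 4) = 1820; 1820 < 3125? YES
  n = 17: C(17, 4) = 2380; 2380 < 3125? YES
  n = 18: C(18, 4) = 3060; 3060 < 3125? YES
  n = 19: C(19, 4) = 3876; 3876 < 3125? NO
  n = 20: C(20, 4) = 4845; 4845 < 3125? NO
  n = 21: C(21, 4) = 5985; 5985 < 3125? NO
The largest n with C(n, 4) < 3125 is n = 18 (where E[X] = 612/625 ≈ 0.979200). Hence R_5(4) > 18, i.e. R_5(4) ≥ 19.

Largest n = 18; hence R_5(4) > 18.


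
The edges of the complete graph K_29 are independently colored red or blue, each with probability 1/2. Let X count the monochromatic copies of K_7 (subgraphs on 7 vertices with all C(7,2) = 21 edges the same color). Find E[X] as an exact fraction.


Let X = Σ_S X_S over the C(29, 7) = 1560780 subsets S of size 7, where X_S = 1 if the K_7 on S is monochromatic.
For a fixed S, the K_7 on S has C(7, 2) = 21 edges. P[all 21 edges red] = (1/2)^21, and likewise for blue, so P[monochromatic] = 2·(1/2)^21 = 2^{1 − 21} = 1/1048576.
Summing: E[X] = C(29, 7) · 2^{1 − 21} = 1560780 · 1/1048576 = 390195/262144.
Numerically: E[X] ≈ 1.488476.

E[X] = C(29,7)·2^(1−C(7,2)) = 390195/262144 ≈ 1.488476.


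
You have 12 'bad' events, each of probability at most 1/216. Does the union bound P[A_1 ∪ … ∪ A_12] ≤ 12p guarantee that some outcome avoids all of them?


Union bound: P[∪_{i=1}^{12} A_i] ≤ Σ_i P[A_i] ≤ 12·p = 12·(1/216) = 1/18.
Numerically: 1/18 ≈ 0.05556.
Is 1/18 < 1? YES.
Since P[∪ A_i] ≤ 1/18 < 1, the complement has P[∩ A_i^c] ≥ 1 − 1/18 = 17/18 > 0, so some outcome avoids every A_i.

12·p = 1/18 ≈ 0.05556; existence CERTIFIED by the union bound.


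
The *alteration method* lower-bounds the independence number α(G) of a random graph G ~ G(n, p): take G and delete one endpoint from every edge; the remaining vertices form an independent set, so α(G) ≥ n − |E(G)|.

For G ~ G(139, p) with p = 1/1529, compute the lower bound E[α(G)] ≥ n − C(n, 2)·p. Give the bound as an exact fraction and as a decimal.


E[|E(G)|] = C(139, 2)·p = 9591 · (1/1529) = 69/11.
E[α(G)] ≥ n − E[|E(G)|] = 139 − 69/11 = 1460/11.
Numerically: ≈ 132.727.
(This is only a lower bound; the true E[α(G)] may be larger.)

E[α(G)] ≥ 1460/11 ≈ 132.727.


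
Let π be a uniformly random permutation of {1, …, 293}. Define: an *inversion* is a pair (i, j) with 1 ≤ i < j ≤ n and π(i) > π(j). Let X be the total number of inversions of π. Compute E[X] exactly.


Write X = Σ X_I over the C(293, 2) = 42778 pairs i < j, with X_I the indicator of one inversion.
There are 42778 indicators.
For each fixed pair i < j, the values π(i) and π(j) are two distinct elements of {1, …, 293} in uniformly random order; by symmetry P[π(i) > π(j)] = 1/2.
By linearity: E[X] = 42778 · (1/2) = C(293, 2) · (1/2) = 42778/2 = 21389 ≈ 21389.000000.

E[X] = 21389 = 21389.000000.


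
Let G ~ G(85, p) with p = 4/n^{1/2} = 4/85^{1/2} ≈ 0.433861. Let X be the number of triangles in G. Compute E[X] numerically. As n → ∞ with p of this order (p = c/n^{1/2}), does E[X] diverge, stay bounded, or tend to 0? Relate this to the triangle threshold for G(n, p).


Number of potential triangles: C(85, 3) = 98770.
Each occurs with probability p³ ≈ (0.433861)³ ≈ 8.16679371e-02.
By linearity: E[X] = C(85, 3)·p³ ≈ 98770 · 8.16679371e-02 ≈ 8066.342144.
Since α = 1/2 < 1, p = c/n^{1/2} ≫ 1/n is above the triangle threshold p ~ 1/n. Asymptotically E[X] ~ (c³/6)·n^{3(1−α)} = (4³/6)·n^{1.5} → ∞; triangles are abundant w.h.p.

E[X] ≈ 8066.342144; in regime p = Θ(1/n^{1/2}) E[X] diverges (above the triangle threshold p ~ 1/n).


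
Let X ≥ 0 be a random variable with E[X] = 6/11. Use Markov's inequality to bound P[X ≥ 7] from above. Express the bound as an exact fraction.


μ = E[X] = 6/11, a = 7.
Markov: P[X ≥ 7] ≤ μ/a = (6/11)/7 = 6/77.
Numerically: ≈ 0.07792.
(Since a = 7 > μ = 0.54545, the bound 6/77 is < 1 and informative.)

P[X ≥ 7] ≤ 6/77 ≈ 0.07792.


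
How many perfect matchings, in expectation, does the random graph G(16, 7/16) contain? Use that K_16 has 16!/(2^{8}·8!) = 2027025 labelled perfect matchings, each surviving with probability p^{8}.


K_16 has 16!/(2^{8}·8!) = 2027025 labelled perfect matchings.
For each such perfect matching H, let X_H = 1 if all 8 edges of H are present in G. Then P[X_H = 1] = p^{8} = (7/16)^{8} = 5764801/4294967296.
By linearity: E[X] = Σ_H E[X_H] = 2027025 · p^{8} = 2027025 · 5764801/4294967296 = 11685395747025/4294967296.
Numerically: E[X] ≈ 2721.

E[X] = 2027025 · (7/16)^{8} = 11685395747025/4294967296 ≈ 2721.


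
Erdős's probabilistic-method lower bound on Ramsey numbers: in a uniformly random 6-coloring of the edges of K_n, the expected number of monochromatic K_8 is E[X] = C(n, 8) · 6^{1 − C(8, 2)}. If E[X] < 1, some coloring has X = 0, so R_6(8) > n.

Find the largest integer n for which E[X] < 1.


We need C(n, 8) · 6^{1 − 28} < 1, i.e. C(n, 8) < 6^{28 − 1} = 1023490369077469249536.
Check values of n near the boundary:
  n = 1590: C(1590, 8) = 995397314198933813310; 995397314198933813310 < 1023490369077469249536? YES
  n = 1591: C(1591, 8) = 1000427749141189953870; 1000427749141189953870 < 1023490369077469249536? YES
  n = 1592: C(1592, 8) = 1005480414540892933435; 1005480414540892933435 < 1023490369077469249536? YES
  n = 1593: C(1593, 8) = 1010555394551193970323; 1010555394551193970323 < 1023490369077469249536? YES
  n = 1594: C(1594, 8) = 1015652773590544255167; 1015652773590544255167 < 1023490369077469249536? YES
  n = 1595: C(1595, 8) = 1020772636343363633895; 1020772636343363633895 < 1023490369077469249536? YES
  n = 1596: C(1596, 8) = 1025915067760710553965; 1025915067760710553965 < 1023490369077469249536? NO
  n = 1597: C(1597, 8) = 1031080153060953275445; 1031080153060953275445 < 1023490369077469249536? NO
  n = 1598: C(1598, 8) = 1036267977730442348529; 1036267977730442348529 < 1023490369077469249536? NO
The largest n with C(n, 8) < 1023490369077469249536 is n = 1595 (where E[X] = 113419181815929292655/113721152119718805504 ≈ 0.99734). Hence R_6(8) > 1595, i.e. R_6(8) ≥ 1596.

Largest n = 1595; hence R_6(8) > 1595.


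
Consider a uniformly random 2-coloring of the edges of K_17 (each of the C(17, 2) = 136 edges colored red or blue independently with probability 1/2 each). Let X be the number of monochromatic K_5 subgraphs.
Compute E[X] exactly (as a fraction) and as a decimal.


Let X = Σ_S X_S over the C(17, 5) = 6188 subsets S of size 5, where X_S = 1 if the K_5 on S is monochromatic.
For a fixed S, the K_5 on S has C(5, 2) = 10 edges. P[all 10 edges red] = (1/2)^10, and likewise for blue, so P[monochromatic] = 2·(1/2)^10 = 2^{1 − 10} = 1/512.
By linearity: E[X] = C(17, 5) · 2^{1 − 10} = 6188 · 1/512 = 1547/128.
Numerically: E[X] ≈ 12.085938.

E[X] = C(17,5)·2^(1−C(5,2)) = 1547/128 ≈ 12.085938.


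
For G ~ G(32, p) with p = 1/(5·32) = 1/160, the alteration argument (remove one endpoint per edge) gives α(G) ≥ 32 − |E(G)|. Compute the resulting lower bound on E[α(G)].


E[|E(G)|] = C(32, 2)·p = 496 · (1/160) = 31/10.
E[α(G)] ≥ n − E[|E(G)|] = 32 − 31/10 = 289/10.
Numerically: ≈ 28.9000.
(This is only a lower bound; the true E[α(G)] may be larger.)

E[α(G)] ≥ 289/10 ≈ 28.9000.


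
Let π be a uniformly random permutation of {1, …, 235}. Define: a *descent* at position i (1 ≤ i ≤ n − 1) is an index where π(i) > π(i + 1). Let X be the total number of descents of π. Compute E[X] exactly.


Write X = Σ X_I over i = 1, …, 234, with X_I the indicator of one descent.
There are 234 indicators.
For each fixed i, the pair (π(i), π(i+1)) is a uniformly random ordered pair of distinct values from {1, …, 235}; by symmetry P[π(i) > π(i+1)] = 1/2.
By linearity: E[X] = 234 · (1/2) = (235 − 1) · (1/2) = 117 ≈ 117.0000.

E[X] = 117 = 117.0000.


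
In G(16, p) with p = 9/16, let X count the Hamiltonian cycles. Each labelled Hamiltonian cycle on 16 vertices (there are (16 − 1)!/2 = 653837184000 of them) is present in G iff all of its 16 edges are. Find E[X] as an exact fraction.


K_16 has (16 − 1)!/2 = 653837184000 labelled Hamiltonian cycles.
For each such Hamiltonian cycle H, let X_H = 1 if all 16 edges of H are present in G. Then P[X_H = 1] = p^{16} = (9/16)^{16} = 1853020188851841/18446744073709551616.
Summing the indicators: E[X] = Σ_H E[X_H] = 653837184000 · p^{16} = 653837184000 · 1853020188851841/18446744073709551616 = 1183177248216831945952875/18014398509481984.
Numerically: E[X] ≈ 6.568e+07.

E[X] = 653837184000 · (9/16)^{16} = 1183177248216831945952875/18014398509481984 ≈ 6.568e+07.


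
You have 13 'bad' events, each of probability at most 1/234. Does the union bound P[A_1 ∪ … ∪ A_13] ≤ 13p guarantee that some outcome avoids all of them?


Union bound: P[∪_{i=1}^{13} A_i] ≤ Σ_i P[A_i] ≤ 13·p = 13·(1/234) = 1/18.
Numerically: 1/18 ≈ 0.055556.
Is 1/18 < 1? YES.
Since P[∪ A_i] ≤ 1/18 < 1, the complement has P[∩ A_i^c] ≥ 1 − 1/18 = 17/18 > 0, so some outcome avoids every A_i.

13·p = 1/18 ≈ 0.055556; existence CERTIFIED by the union bound.


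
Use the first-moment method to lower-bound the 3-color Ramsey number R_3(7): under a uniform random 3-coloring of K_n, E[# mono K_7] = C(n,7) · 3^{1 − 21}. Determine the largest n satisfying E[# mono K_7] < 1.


We need C(n, 7) · 3^{1 − 21} < 1, i.e. C(n, 7) < 3^{21 − 1} = 3486784401.
Check values of n near the boundary:
  n = 75: C(75, 7) = 1984829850; 1984829850 < 3486784401? YES
  n = 76: C(76, 7) = 2186189400; 2186189400 < 3486784401? YES
  n = 77: C(77, 7) = 2404808340; 2404808340 < 3486784401? YES
  n = 78: C(78, 7) = 2641902120; 2641902120 < 3486784401? YES
  n = 79: C(79, 7) = 2898753715; 2898753715 < 3486784401? YES
  n = 80: C(80, 7) = 3176716400; 3176716400 < 3486784401? YES
  n = 81: C(81, 7) = 3477216600; 3477216600 < 3486784401? YES
  n = 82: C(82, 7) = 3801756816; 3801756816 < 3486784401? NO
  n = 83: C(83, 7) = 4151918628; 4151918628 < 3486784401? NO
  n = 84: C(84, 7) = 4529365776; 4529365776 < 3486784401? NO
The largest n with C(n, 7) < 3486784401 is n = 81 (where E[X] = 42928600/43046721 ≈ 0.997). Hence R_3(7) > 81, i.e. R_3(7) ≥ 82.

Largest n = 81; hence R_3(7) > 81.


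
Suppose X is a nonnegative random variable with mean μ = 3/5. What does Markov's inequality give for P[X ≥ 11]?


μ = E[X] = 3/5, a = 11.
Markov: P[X ≥ 11] ≤ μ/a = (3/5)/11 = 3/55.
Numerically: ≈ 0.055.
(Since a = 11 > μ = 0.600, the bound 3/55 is < 1 and informative.)

P[X ≥ 11] ≤ 3/55 ≈ 0.055.


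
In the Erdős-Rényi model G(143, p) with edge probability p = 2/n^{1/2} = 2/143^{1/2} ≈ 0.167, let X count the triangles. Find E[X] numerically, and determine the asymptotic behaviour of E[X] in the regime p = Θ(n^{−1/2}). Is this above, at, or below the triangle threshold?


Number of potential triangles: C(143, 3) = 477191.
Each occurs with probability p³ ≈ (0.167)³ ≈ 4.67828e-03.
By linearity: E[X] = C(143, 3)·p³ ≈ 477191 · 4.67828e-03 ≈ 2232.432.
Since α = 1/2 < 1, p = c/n^{1/2} ≫ 1/n is above the triangle threshold p ~ 1/n. Asymptotically E[X] ~ (c³/6)·n^{3(1−α)} = (2³/6)·n^{1.5} → ∞; triangles are abundant w.h.p.

E[X] ≈ 2232.432; in regime p = Θ(1/n^{1/2}) E[X] diverges (above the triangle threshold p ~ 1/n).


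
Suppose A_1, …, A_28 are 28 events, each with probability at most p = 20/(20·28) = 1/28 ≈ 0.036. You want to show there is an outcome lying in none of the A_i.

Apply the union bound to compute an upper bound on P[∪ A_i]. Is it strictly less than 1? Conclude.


Union bound: P[∪_{i=1}^{28} A_i] ≤ Σ_i P[A_i] ≤ 28·p = 28·(1/28) = 1.
Numerically: 1 ≈ 1.000.
Is 1 < 1? NO.
Since the bound 1 is ≥ 1, the union bound is uninformative here; it does NOT by itself certify existence.

28·p = 1 ≈ 1.000; existence NOT certified by the union bound.


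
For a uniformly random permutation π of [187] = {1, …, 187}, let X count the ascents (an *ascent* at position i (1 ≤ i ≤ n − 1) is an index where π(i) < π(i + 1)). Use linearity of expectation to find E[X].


Write X = Σ X_I over i = 1, …, 186, with X_I the indicator of one ascent.
There are 186 indicators.
For each fixed i, the pair (π(i), π(i+1)) is a uniformly random ordered pair of distinct values from {1, …, 187}; by symmetry P[π(i) < π(i+1)] = 1/2.
By linearity: E[X] = 186 · (1/2) = (187 − 1) · (1/2) = 93 ≈ 93.00000.

E[X] = 93 = 93.00000.


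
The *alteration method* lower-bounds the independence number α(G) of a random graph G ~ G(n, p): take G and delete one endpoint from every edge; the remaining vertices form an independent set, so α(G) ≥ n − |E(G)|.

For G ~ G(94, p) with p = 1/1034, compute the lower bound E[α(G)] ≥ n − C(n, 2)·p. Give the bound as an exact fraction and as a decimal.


E[|E(G)|] = C(94, 2)·p = 4371 · (1/1034) = 93/22.
E[α(G)] ≥ n − E[|E(G)|] = 94 − 93/22 = 1975/22.
Numerically: ≈ 89.772727.
(This is only a lower bound; the true E[α(G)] may be larger.)

E[α(G)] ≥ 1975/22 ≈ 89.772727.


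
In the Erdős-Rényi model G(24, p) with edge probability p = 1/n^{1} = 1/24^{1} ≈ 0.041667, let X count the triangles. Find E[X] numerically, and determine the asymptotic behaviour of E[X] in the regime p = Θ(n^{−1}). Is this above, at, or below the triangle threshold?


Number of potential triangles: C(24, 3) = 2024.
Each occurs with probability p³ ≈ (0.041667)³ ≈ 7.2337963e-05.
By linearity: E[X] = C(24, 3)·p³ ≈ 2024 · 7.2337963e-05 ≈ 0.14641.
Here α = 1, so p = 1/n is exactly at the triangle threshold p ~ 1/n. Asymptotically E[X] → c³/6 = 1³/6 = 1/6 ≈ 0.16667, a bounded constant. In this regime the triangle count is asymptotically Poisson(c³/6).

E[X] ≈ 0.14641; in regime p = Θ(1/n^{1}) E[X] stays bounded (at the triangle threshold p ~ 1/n).


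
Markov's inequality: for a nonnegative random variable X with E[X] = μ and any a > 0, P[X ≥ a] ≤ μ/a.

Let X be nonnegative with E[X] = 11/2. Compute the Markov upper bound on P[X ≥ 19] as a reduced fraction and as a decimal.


μ = E[X] = 11/2, a = 19.
Markov: P[X ≥ 19] ≤ μ/a = (11/2)/19 = 11/38.
Numerically: ≈ 0.289.
(Since a = 19 > μ = 5.500, the bound 11/38 is < 1 and informative.)

P[X ≥ 19] ≤ 11/38 ≈ 0.289.


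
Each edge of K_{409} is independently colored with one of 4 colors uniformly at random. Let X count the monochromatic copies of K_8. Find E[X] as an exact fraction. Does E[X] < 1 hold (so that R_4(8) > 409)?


E[X] = C(409, 8) · 4^{1 − 28} = 18128041135797879 · 4^{−27} = 18128041135797879/18014398509481984.
As a reduced fraction: E[X] = 18128041135797879/18014398509481984 ≈ 1.006.
Is E[X] < 1? NO.
Since E[X] ≥ 1, the first-moment bound is inconclusive at n = 409; it does NOT by itself certify R_4(8) > 409.

E[X] = 18128041135797879/18014398509481984 ≈ 1.006; E[X] ≥ 1; first-moment method inconclusive here.


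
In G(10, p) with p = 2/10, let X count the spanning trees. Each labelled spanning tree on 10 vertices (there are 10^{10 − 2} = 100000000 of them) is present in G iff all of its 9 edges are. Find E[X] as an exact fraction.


K_10 has 10^{10 − 2} = 100000000 labelled spanning trees.
For each such spanning tree H, let X_H = 1 if all 9 edges of H are present in G. Then P[X_H = 1] = p^{9} = (1/5)^{9} = 1/1953125.
Summing the indicators: E[X] = Σ_H E[X_H] = 100000000 · p^{9} = 100000000 · 1/1953125 = 256/5.
Numerically: E[X] ≈ 51.2.

E[X] = 100000000 · (1/5)^{9} = 256/5 ≈ 51.2.


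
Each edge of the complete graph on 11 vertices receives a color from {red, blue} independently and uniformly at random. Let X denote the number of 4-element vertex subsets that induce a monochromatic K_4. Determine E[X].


Let X = Σ_S X_S over the C(11, 4) = 330 subsets S of size 4, where X_S = 1 if the K_4 on S is monochromatic.
For a fixed S, the K_4 on S has C(4, 2) = 6 edges. P[all 6 edges red] = (1/2)^6, and likewise for blue, so P[monochromatic] = 2·(1/2)^6 = 2^{1 − 6} = 1/32.
By linearity of expectation: E[X] = C(11, 4) · 2^{1 − 6} = 330 · 1/32 = 165/16.
Numerically: E[X] ≈ 10.312.

E[X] = C(11,4)·2^(1−C(4,2)) = 165/16 ≈ 10.312.


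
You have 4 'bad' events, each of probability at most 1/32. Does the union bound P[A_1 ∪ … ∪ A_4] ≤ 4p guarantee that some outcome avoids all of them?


Union bound: P[∪_{i=1}^{4} A_i] ≤ Σ_i P[A_i] ≤ 4·p = 4·(1/32) = 1/8.
Numerically: 1/8 ≈ 0.12500.
Is 1/8 < 1? YES.
Since P[∪ A_i] ≤ 1/8 < 1, the complement has P[∩ A_i^c] ≥ 1 − 1/8 = 7/8 > 0, so some outcome avoids every A_i.

4·p = 1/8 ≈ 0.12500; existence CERTIFIED by the union bound.


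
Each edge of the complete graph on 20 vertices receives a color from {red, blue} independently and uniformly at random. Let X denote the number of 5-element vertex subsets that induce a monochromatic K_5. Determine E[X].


Let X = Σ_S X_S over the C(20, 5) = 15504 subsets S of size 5, where X_S = 1 if the K_5 on S is monochromatic.
For a fixed S, the K_5 on S has C(5, 2) = 10 edges. P[all 10 edges red] = (1/2)^10, and likewise for blue, so P[monochromatic] = 2·(1/2)^10 = 2^{1 − 10} = 1/512.
By linearity: E[X] = C(20, 5) · 2^{1 − 10} = 15504 · 1/512 = 969/32.
Numerically: E[X] ≈ 30.2812.

E[X] = C(20,5)·2^(1−C(5,2)) = 969/32 ≈ 30.2812.


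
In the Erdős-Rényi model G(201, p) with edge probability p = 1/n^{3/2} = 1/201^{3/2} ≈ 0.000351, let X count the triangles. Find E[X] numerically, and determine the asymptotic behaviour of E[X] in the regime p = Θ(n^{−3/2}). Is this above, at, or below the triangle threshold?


Number of potential triangles: C(201, 3) = 1333300.
Each occurs with probability p³ ≈ (0.000351)³ ≈ 4.32133e-11.
By linearity: E[X] = C(201, 3)·p³ ≈ 1333300 · 4.32133e-11 ≈ 0.000.
Since α = 3/2 > 1, p = c/n^{3/2} = o(1/n) is below the triangle threshold p ~ 1/n. Asymptotically E[X] ~ (c³/6)·n^{3(1−α)} = (1³/6)·n^{-1.5} → 0, so by Markov's inequality G has no triangles w.h.p.

E[X] ≈ 0.000; in regime p = Θ(1/n^{3/2}) E[X] tends to 0 (below the triangle threshold p ~ 1/n).
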